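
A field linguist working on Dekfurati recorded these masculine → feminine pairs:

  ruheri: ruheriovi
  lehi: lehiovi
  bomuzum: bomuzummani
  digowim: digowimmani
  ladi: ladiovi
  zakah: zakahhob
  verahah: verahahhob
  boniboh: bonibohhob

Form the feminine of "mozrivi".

mozriviovi

ruheri and digowim both have last vowel 'i' yet inflect differently (ruheriovi, digowimmani), so the last vowel is not what conditions the rule; the final letter is.
"mozrivi" ends in -i. The stems ending in -i (ruheri → ruheriovi, lehi → lehiovi, ladi → ladiovi) add -ovi.
So mozrivi → mozriviovi.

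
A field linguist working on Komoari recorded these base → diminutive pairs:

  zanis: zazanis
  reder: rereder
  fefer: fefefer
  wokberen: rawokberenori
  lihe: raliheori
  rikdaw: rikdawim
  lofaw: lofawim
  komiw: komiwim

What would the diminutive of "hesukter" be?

hehesukter

lihe and fefer both have last vowel 'e' yet inflect differently (raliheori, fefefer), so the last vowel is not what conditions the rule; the final letter is.
"hesukter" ends in -r. The stems ending in -r (fefer → fefefer, reder → rereder) repeat the first consonant+vowel as a prefix.
The other patterns: stems ending in -w add -im; stems ending in -e or -n add ra- … -ori around the stem.
So hesukter → hehesukter.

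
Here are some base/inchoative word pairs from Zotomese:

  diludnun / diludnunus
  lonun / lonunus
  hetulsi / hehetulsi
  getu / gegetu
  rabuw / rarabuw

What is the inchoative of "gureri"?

diludnun and getu both have last vowel 'u' yet inflect differently (diludnunus, gegetu), so the last vowel is not what conditions the rule; the final letter is.
"gureri" ends in -i. The one such stem in the data (hetulsi → hehetulsi) repeats the first consonant+vowel as a prefix (as do getu, rabuw), so the same rule applies.
The other pattern: stems ending in -n add -us.
So gureri → gugureri.

gugureri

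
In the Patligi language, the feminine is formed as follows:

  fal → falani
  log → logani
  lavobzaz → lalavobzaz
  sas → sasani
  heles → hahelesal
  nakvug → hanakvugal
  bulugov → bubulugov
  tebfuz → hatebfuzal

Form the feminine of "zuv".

zuvani

sas and heles both end in -s yet inflect differently (sasani, hahelesal), so the final letter is not what conditions the rule; the number of vowels is.
"zuv" has 1 vowel. The stems with 1 vowel (fal → falani, log → logani, sas → sasani) add -ani.
So zuv → zuvani.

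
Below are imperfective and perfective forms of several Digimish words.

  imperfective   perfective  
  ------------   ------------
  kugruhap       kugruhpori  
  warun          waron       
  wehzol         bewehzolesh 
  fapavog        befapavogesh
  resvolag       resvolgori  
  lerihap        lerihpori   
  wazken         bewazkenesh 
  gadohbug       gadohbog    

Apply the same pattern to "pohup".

pohop

gadohbug and fapavog both end in -g yet inflect differently (gadohbog, befapavogesh), so the final letter is not what conditions the rule; the last vowel is.
"pohup" has last vowel 'u'. The stems whose last vowel is 'u' (warun → waron, gadohbug → gadohbog) change the last vowel to 'o'.
The other patterns: stems whose last vowel is 'e' or 'o' add be- … -esh around the stem; stems whose last vowel is 'a' delete the last vowel and add -ori.
So pohup → pohop.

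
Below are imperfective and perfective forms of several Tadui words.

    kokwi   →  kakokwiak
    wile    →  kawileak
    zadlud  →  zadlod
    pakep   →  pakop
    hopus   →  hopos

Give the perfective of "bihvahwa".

kabihvahwaak

wile and pakep both have last vowel 'e' yet inflect differently (kawileak, pakop), so the last vowel is not what conditions the rule; whether the stem ends in a vowel or a consonant is.
"bihvahwa" ends in a vowel. The stems ending in a vowel (kokwi → kakokwiak, wile → kawileak) add ka- … -ak around the stem.
So bihvahwa → kabihvahwaak.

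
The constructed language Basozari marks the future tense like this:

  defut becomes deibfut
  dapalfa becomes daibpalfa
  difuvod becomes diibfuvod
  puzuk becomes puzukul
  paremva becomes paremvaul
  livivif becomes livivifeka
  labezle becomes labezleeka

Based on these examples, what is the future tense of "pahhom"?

pahhomul

dapalfa and paremva both end in -a yet inflect differently (daibpalfa, paremvaul), so the final letter is not what conditions the rule; the first letter is.
"pahhom" begins with p-. The stems beginning with p- (puzuk → puzukul, paremva → paremvaul) add -ul.
The other patterns: stems beginning with d- insert -ib- after the first vowel; stems beginning with l- add -eka.
So pahhom → pahhomul.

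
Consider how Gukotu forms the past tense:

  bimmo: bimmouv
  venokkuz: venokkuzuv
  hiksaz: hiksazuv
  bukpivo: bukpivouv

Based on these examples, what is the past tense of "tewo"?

Every pair shown (bimmo → bimmouv, venokkuz → venokkuzuv, hiksaz → hiksazuv, …) follows the same rule: add -uv.
So tewo → tewouv.

tewouv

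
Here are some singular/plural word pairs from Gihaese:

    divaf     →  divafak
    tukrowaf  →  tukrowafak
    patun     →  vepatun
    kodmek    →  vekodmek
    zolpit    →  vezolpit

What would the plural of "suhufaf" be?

suhufafak

divaf and patun both have 2 vowels yet inflect differently (divafak, vepatun), so the number of vowels is not what conditions the rule; the final letter is.
"suhufaf" ends in -f. The stems ending in -f (divaf → divafak, tukrowaf → tukrowafak) add -ak.
So suhufaf → suhufafak.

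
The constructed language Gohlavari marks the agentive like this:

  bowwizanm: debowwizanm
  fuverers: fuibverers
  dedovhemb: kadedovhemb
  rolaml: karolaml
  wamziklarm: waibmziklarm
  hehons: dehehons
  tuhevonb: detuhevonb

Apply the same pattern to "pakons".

depakons

tuhevonb and dedovhemb both end in -b yet inflect differently (detuhevonb, kadedovhemb), so the final letter is not what conditions the rule; the second-to-last letter is.
"pakons" has second-to-last letter 'n'. The stems whose second-to-last letter is 'n' (hehons → dehehons, bowwizanm → debowwizanm, tuhevonb → detuhevonb) add the prefix de-.
The other patterns: stems whose second-to-last letter is 'm' add the prefix ka-; stems whose second-to-last letter is 'r' insert -ib- after the first vowel.
So pakons → depakons.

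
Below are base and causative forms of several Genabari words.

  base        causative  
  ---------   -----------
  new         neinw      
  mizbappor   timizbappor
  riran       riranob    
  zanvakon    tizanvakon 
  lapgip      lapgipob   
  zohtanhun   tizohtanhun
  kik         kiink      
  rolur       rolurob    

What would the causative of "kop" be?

rolur and mizbappor both end in -r yet inflect differently (rolurob, timizbappor), so the final letter is not what conditions the rule; the number of vowels is.
"kop" has 1 vowel. The stems with 1 vowel (new → neinw, kik → kiink) insert -in- after the first vowel.
The other patterns: stems with 2 vowels add -ob; stems with 3 vowels add the prefix ti-.
So kop → koinp.

koinp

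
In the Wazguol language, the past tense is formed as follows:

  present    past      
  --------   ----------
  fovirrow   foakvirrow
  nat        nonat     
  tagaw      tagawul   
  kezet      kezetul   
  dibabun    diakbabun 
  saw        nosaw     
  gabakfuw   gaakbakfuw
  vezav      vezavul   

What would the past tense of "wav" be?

saw and tagaw both end in -w yet inflect differently (nosaw, tagawul), so the final letter is not what conditions the rule; the number of vowels is.
"wav" has 1 vowel. The stems with 1 vowel (saw → nosaw, nat → nonat) add the prefix no-.
The other patterns: stems with 2 vowels add -ul; stems with 3 vowels insert -ak- after the first vowel.
So wav → nowav.

nowav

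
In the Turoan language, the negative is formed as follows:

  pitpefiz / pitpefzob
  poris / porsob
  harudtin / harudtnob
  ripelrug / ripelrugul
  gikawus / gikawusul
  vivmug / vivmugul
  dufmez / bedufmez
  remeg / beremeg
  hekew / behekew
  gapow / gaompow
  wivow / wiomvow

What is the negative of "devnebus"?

devnebusul

"devnebus" has last vowel 'u'. The stems whose last vowel is 'u' (ripelrug → ripelrugul, gikawus → gikawusul, vivmug → vivmugul) add -ul.
So devnebus → devnebusul.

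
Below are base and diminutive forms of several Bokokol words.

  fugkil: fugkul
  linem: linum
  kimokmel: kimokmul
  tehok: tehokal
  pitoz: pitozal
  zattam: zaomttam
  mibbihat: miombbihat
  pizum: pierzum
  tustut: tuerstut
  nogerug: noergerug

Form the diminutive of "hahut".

haerhut

linem and zattam both end in -m yet inflect differently (linum, zaomttam), so the final letter is not what conditions the rule; the last vowel is.
"hahut" has last vowel 'u'. The stems whose last vowel is 'u' (pizum → pierzum, tustut → tuerstut, nogerug → noergerug) insert -er- after the first vowel.
The other patterns: stems whose last vowel is 'e' or 'i' change the last vowel to 'u'; stems whose last vowel is 'o' add -al; stems whose last vowel is 'a' insert -om- after the first vowel.
So hahut → haerhut.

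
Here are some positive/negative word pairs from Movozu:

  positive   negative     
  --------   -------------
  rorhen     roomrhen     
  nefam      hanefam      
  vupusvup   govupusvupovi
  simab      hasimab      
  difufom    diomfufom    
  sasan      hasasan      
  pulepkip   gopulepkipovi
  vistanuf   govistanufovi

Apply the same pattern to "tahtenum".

gotahtenumovi

sasan and rorhen both end in -n yet inflect differently (hasasan, roomrhen), so the final letter is not what conditions the rule; the last vowel is.
"tahtenum" has last vowel 'u'. The stems whose last vowel is 'u' (vistanuf → govistanufovi, vupusvup → govupusvupovi) add go- … -ovi around the stem.
So tahtenum → gotahtenumovi.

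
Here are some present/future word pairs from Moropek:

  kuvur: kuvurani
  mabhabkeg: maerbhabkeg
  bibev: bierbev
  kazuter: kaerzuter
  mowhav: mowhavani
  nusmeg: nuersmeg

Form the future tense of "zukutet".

kazuter and kuvur both end in -r yet inflect differently (kaerzuter, kuvurani), so the final letter is not what conditions the rule; the last vowel is.
"zukutet" has last vowel 'e'. The stems whose last vowel is 'e' (nusmeg → nuersmeg, mabhabkeg → maerbhabkeg, bibev → bierbev) insert -er- after the first vowel.
The other pattern: stems whose last vowel is 'a' or 'u' add -ani.
So zukutet → zuerkutet.

zuerkutet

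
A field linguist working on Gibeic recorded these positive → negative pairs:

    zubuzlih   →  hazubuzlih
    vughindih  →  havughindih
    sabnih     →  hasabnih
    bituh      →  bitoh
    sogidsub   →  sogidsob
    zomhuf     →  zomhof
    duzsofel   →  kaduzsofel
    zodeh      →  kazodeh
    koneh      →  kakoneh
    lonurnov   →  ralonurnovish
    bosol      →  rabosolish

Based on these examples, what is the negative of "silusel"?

kasilusel

zubuzlih and bituh both end in -h yet inflect differently (hazubuzlih, bitoh), so the final letter is not what conditions the rule; the last vowel is.
"silusel" has last vowel 'e'. The stems whose last vowel is 'e' (duzsofel → kaduzsofel, zodeh → kazodeh, koneh → kakoneh) add the prefix ka-.
The other patterns: stems whose last vowel is 'i' add the prefix ha-; stems whose last vowel is 'u' change the last vowel to 'o'; stems whose last vowel is 'o' add ra- … -ish around the stem.
So silusel → kasilusel.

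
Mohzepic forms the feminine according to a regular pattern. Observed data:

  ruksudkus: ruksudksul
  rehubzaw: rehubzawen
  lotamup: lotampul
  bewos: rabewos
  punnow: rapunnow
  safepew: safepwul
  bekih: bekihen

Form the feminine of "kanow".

rakanow

rehubzaw and punnow both end in -w yet inflect differently (rehubzawen, rapunnow), so the final letter is not what conditions the rule; the last vowel is.
"kanow" has last vowel 'o'. The stems whose last vowel is 'o' (punnow → rapunnow, bewos → rabewos) add the prefix ra-.
The other patterns: stems whose last vowel is 'a' or 'i' add -en; stems whose last vowel is 'e' or 'u' delete the last vowel and add -ul.
So kanow → rakanow.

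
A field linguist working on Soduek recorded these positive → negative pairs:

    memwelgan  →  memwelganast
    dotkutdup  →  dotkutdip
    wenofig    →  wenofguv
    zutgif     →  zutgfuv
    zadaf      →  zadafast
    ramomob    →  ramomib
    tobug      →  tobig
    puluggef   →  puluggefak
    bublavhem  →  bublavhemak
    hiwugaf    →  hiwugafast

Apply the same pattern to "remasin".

remasnuv

puluggef and zutgif both end in -f yet inflect differently (puluggefak, zutgfuv), so the final letter is not what conditions the rule; the last vowel is.
"remasin" has last vowel 'i'. The stems whose last vowel is 'i' (wenofig → wenofguv, zutgif → zutgfuv) delete the last vowel and add -uv.
So remasin → remasnuv.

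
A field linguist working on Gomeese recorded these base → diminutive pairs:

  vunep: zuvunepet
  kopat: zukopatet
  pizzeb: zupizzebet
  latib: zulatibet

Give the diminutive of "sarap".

zusarapet

Every pair shown (vunep → zuvunepet, kopat → zukopatet, pizzeb → zupizzebet, …) follows the same rule: add zu- … -et around the stem.
So sarap → zusarapet.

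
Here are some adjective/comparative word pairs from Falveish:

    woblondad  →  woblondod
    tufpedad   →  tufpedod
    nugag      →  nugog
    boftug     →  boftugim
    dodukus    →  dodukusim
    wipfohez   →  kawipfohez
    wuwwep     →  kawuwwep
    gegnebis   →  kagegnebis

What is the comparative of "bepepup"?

bepepupim

nugag and boftug both end in -g yet inflect differently (nugog, boftugim), so the final letter is not what conditions the rule; the last vowel is.
"bepepup" has last vowel 'u'. The stems whose last vowel is 'u' (boftug → boftugim, dodukus → dodukusim) add -im.
The other patterns: stems whose last vowel is 'a' change the last vowel to 'o'; stems whose last vowel is 'e' or 'i' add the prefix ka-.
So bepepup → bepepupim.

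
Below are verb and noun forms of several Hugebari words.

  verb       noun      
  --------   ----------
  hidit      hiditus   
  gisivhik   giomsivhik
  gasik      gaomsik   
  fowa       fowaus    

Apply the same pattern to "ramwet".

gisivhik and hidit both have last vowel 'i' yet inflect differently (giomsivhik, hiditus), so the last vowel is not what conditions the rule; the final letter is.
"ramwet" ends in -t. The one such stem in the data (hidit → hiditus) adds -us, so the same rule applies.
The other pattern: stems ending in -k insert -om- after the first vowel.
So ramwet → ramwetus.

ramwetus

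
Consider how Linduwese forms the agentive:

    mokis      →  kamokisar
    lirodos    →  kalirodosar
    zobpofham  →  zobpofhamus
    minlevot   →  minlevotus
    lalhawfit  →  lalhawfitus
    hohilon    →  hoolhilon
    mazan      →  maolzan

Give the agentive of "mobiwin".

lirodos and minlevot both have last vowel 'o' yet inflect differently (kalirodosar, minlevotus), so the last vowel is not what conditions the rule; the final letter is.
"mobiwin" ends in -n. The stems ending in -n (hohilon → hoolhilon, mazan → maolzan) insert -ol- after the first vowel.
The other patterns: stems ending in -s add ka- … -ar around the stem; stems ending in -m or -t add -us.
So mobiwin → moolbiwin.

moolbiwin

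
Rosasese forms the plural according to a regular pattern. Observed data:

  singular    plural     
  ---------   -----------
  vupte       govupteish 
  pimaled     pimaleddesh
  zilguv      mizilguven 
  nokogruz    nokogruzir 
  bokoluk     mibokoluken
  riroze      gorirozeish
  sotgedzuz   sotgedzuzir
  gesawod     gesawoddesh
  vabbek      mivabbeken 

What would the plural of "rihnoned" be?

rihnoneddesh

vupte and pimaled both have last vowel 'e' yet inflect differently (govupteish, pimaleddesh), so the last vowel is not what conditions the rule; the final letter is.
"rihnoned" ends in -d. The stems ending in -d (pimaled → pimaleddesh, gesawod → gesawoddesh) double the final consonant and add -esh.
The other patterns: stems ending in -e add go- … -ish around the stem; stems ending in -z add -ir; stems ending in -k or -v add mi- … -en around the stem.
So rihnoned → rihnoneddesh.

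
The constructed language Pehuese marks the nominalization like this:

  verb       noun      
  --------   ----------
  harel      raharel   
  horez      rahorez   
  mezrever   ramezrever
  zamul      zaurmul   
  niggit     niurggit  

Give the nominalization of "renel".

harel and zamul both end in -l yet inflect differently (raharel, zaurmul), so the final letter is not what conditions the rule; the last vowel is.
"renel" has last vowel 'e'. The stems whose last vowel is 'e' (harel → raharel, horez → rahorez, mezrever → ramezrever) add the prefix ra-.
The other pattern: stems whose last vowel is 'i' or 'u' insert -ur- after the first vowel.
So renel → rarenel.

rarenel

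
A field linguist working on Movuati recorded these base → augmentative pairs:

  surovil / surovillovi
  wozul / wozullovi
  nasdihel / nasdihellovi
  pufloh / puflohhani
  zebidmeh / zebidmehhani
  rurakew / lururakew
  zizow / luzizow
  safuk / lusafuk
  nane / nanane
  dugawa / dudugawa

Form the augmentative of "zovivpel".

"zovivpel" ends in -l. The stems ending in -l (surovil → surovillovi, wozul → wozullovi, nasdihel → nasdihellovi) double the final consonant and add -ovi.
The other patterns: stems ending in -h double the final consonant and add -ani; stems ending in -k or -w add the prefix lu-; stems ending in -a or -e repeat the first consonant+vowel as a prefix.
So zovivpel → zovivpellovi.

zovivpellovi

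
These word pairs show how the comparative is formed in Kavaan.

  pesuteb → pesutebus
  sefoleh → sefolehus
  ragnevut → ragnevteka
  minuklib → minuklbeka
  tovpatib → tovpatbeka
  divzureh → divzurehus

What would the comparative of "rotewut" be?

rotewteka

"rotewut" has last vowel 'u'. The one such stem in the data (ragnevut → ragnevteka) deletes the last vowel and adds -eka (as do minuklib, tovpatib), so the same rule applies.
So rotewut → rotewteka.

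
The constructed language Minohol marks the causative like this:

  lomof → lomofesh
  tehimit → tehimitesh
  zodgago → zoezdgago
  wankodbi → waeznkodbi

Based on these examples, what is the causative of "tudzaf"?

lomof and zodgago both have last vowel 'o' yet inflect differently (lomofesh, zoezdgago), so the last vowel is not what conditions the rule; whether the stem ends in a vowel or a consonant is.
"tudzaf" ends in a consonant. The stems ending in a consonant (lomof → lomofesh, tehimit → tehimitesh) add -esh.
The other pattern: stems ending in a vowel insert -ez- after the first vowel.
So tudzaf → tudzafesh.

tudzafesh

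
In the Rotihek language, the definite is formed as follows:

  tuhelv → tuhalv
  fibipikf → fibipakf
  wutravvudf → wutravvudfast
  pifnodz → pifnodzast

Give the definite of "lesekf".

wutravvudf and fibipikf both end in -f yet inflect differently (wutravvudfast, fibipakf), so the final letter is not what conditions the rule; the second-to-last letter is.
"lesekf" has second-to-last letter 'k'. The one such stem in the data (fibipikf → fibipakf) changes the last vowel to 'a' (as does tuhelv), so the same rule applies.
The other pattern: stems whose second-to-last letter is 'd' add -ast.
So lesekf → lesakf.

lesakf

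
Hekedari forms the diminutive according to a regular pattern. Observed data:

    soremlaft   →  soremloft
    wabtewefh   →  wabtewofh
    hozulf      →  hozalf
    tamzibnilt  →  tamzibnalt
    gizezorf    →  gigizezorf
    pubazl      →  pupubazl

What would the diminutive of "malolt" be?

malalt

soremlaft and tamzibnilt both end in -t yet inflect differently (soremloft, tamzibnalt), so the final letter is not what conditions the rule; the second-to-last letter is.
"malolt" has second-to-last letter 'l'. The stems whose second-to-last letter is 'l' (hozulf → hozalf, tamzibnilt → tamzibnalt) change the last vowel to 'a'.
The other patterns: stems whose second-to-last letter is 'f' change the last vowel to 'o'; stems whose second-to-last letter is 'r' or 'z' repeat the first consonant+vowel as a prefix.
So malolt → malalt.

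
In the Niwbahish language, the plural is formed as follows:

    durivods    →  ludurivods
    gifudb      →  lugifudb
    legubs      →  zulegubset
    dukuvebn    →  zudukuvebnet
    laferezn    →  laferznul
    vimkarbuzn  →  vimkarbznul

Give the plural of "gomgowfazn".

durivods and legubs both end in -s yet inflect differently (ludurivods, zulegubset), so the final letter is not what conditions the rule; the second-to-last letter is.
"gomgowfazn" has second-to-last letter 'z'. The stems whose second-to-last letter is 'z' (laferezn → laferznul, vimkarbuzn → vimkarbznul) delete the last vowel and add -ul.
So gomgowfazn → gomgowfznul.

gomgowfznul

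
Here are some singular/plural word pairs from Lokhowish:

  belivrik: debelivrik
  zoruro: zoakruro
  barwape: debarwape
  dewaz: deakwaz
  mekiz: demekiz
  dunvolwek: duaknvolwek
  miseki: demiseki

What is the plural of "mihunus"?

"mihunus" begins with m-. The stems beginning with m- (miseki → demiseki, mekiz → demekiz) add the prefix de-.
So mihunus → demihunus.

demihunus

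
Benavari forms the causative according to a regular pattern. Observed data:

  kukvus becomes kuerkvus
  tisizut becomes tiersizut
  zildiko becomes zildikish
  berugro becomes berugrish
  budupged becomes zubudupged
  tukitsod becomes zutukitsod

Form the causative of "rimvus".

riermvus

"rimvus" ends in -s. The one such stem in the data (kukvus → kuerkvus) inserts -er- after the first vowel (as does tisizut), so the same rule applies.
The other patterns: stems ending in -o drop the final letter and add -ish; stems ending in -d add the prefix zu-.
So rimvus → riermvus.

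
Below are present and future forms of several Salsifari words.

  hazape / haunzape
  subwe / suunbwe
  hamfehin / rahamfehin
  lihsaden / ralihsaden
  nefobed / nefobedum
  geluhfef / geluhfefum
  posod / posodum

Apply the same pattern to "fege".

hazape and lihsaden both have last vowel 'e' yet inflect differently (haunzape, ralihsaden), so the last vowel is not what conditions the rule; the final letter is.
"fege" ends in -e. The stems ending in -e (hazape → haunzape, subwe → suunbwe) insert -un- after the first vowel.
The other patterns: stems ending in -n add the prefix ra-; stems ending in -d or -f add -um.
So fege → feunge.

feunge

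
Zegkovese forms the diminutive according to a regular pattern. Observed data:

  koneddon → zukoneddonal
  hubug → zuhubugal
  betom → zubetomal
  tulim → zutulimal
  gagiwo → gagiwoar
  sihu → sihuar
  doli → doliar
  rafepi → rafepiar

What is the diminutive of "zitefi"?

koneddon and gagiwo both have last vowel 'o' yet inflect differently (zukoneddonal, gagiwoar), so the last vowel is not what conditions the rule; whether the stem ends in a vowel or a consonant is.
"zitefi" ends in a vowel. The stems ending in a vowel (gagiwo → gagiwoar, sihu → sihuar, doli → doliar) add -ar.
The other pattern: stems ending in a consonant add zu- … -al around the stem.
So zitefi → zitefiar.

zitefiar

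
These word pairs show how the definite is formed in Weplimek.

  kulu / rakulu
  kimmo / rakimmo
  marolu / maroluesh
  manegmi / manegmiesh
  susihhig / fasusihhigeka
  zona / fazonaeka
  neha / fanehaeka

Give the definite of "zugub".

fazugubeka

kulu and marolu both end in -u yet inflect differently (rakulu, maroluesh), so the final letter is not what conditions the rule; the first letter is.
"zugub" begins with z-. The one such stem in the data (zona → fazonaeka) adds fa- … -eka around the stem, so the same rule applies.
So zugub → fazugubeka.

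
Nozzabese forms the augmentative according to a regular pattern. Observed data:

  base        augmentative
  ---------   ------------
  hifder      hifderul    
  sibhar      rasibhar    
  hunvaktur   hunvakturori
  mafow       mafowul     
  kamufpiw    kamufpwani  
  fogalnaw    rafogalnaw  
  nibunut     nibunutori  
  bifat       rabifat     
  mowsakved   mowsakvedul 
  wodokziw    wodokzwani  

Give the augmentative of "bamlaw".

sibhar and hunvaktur both end in -r yet inflect differently (rasibhar, hunvakturori), so the final letter is not what conditions the rule; the last vowel is.
"bamlaw" has last vowel 'a'. The stems whose last vowel is 'a' (fogalnaw → rafogalnaw, sibhar → rasibhar, bifat → rabifat) add the prefix ra-.
The other patterns: stems whose last vowel is 'u' add -ori; stems whose last vowel is 'i' delete the last vowel and add -ani; stems whose last vowel is 'e' or 'o' add -ul.
So bamlaw → rabamlaw.

rabamlaw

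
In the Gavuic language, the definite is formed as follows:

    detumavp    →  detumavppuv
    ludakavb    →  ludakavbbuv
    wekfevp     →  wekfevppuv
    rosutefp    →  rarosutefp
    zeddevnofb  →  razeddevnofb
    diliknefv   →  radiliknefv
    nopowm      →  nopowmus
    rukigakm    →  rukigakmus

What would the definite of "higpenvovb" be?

higpenvovbbuv

detumavp and rosutefp both end in -p yet inflect differently (detumavppuv, rarosutefp), so the final letter is not what conditions the rule; the second-to-last letter is.
"higpenvovb" has second-to-last letter 'v'. The stems whose second-to-last letter is 'v' (detumavp → detumavppuv, ludakavb → ludakavbbuv, wekfevp → wekfevppuv) double the final consonant and add -uv.
So higpenvovb → higpenvovbbuv.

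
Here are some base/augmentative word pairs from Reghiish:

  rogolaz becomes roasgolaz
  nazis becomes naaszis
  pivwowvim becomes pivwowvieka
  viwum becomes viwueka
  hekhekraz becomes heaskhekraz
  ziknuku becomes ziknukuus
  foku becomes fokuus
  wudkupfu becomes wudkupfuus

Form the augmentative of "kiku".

kikuus

"kiku" ends in -u. The stems ending in -u (foku → fokuus, wudkupfu → wudkupfuus, ziknuku → ziknukuus) add -us.
So kiku → kikuus.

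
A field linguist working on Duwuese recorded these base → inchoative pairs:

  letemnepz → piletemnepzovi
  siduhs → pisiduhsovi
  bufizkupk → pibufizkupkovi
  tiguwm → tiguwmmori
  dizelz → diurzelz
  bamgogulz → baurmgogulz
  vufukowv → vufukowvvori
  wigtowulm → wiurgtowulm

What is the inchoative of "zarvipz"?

pizarvipzovi

"zarvipz" has second-to-last letter 'p'. The stems whose second-to-last letter is 'p' (bufizkupk → pibufizkupkovi, letemnepz → piletemnepzovi) add pi- … -ovi around the stem.
The other patterns: stems whose second-to-last letter is 'l' insert -ur- after the first vowel; stems whose second-to-last letter is 'w' double the final consonant and add -ori.
So zarvipz → pizarvipzovi.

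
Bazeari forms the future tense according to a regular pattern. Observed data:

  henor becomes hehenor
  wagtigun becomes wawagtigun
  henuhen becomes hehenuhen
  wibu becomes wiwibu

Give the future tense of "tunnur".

Every pair shown (henor → hehenor, wagtigun → wawagtigun, henuhen → hehenuhen, …) follows the same rule: repeat the first consonant+vowel as a prefix.
So tunnur → tutunnur.

tutunnur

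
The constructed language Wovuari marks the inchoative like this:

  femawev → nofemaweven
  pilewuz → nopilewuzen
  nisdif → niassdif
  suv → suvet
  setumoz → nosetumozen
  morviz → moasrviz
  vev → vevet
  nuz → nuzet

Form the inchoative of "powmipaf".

nuz and morviz both end in -z yet inflect differently (nuzet, moasrviz), so the final letter is not what conditions the rule; the number of vowels is.
"powmipaf" has 3 vowels. The stems with 3 vowels (femawev → nofemaweven, setumoz → nosetumozen, pilewuz → nopilewuzen) add no- … -en around the stem.
So powmipaf → nopowmipafen.

nopowmipafen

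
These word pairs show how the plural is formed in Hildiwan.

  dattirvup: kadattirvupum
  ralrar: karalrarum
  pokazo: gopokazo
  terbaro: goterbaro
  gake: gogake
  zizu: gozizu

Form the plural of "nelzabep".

kanelzabepum

dattirvup and zizu both have last vowel 'u' yet inflect differently (kadattirvupum, gozizu), so the last vowel is not what conditions the rule; whether the stem ends in a vowel or a consonant is.
"nelzabep" ends in a consonant. The stems ending in a consonant (ralrar → karalrarum, dattirvup → kadattirvupum) add ka- … -um around the stem.
So nelzabep → kanelzabepum.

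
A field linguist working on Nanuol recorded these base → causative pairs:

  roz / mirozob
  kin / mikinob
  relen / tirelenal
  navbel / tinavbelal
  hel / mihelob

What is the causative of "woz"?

"woz" has 1 vowel. The stems with 1 vowel (kin → mikinob, hel → mihelob, roz → mirozob) add mi- … -ob around the stem.
The other pattern: stems with 2 vowels add ti- … -al around the stem.
So woz → miwozob.

miwozob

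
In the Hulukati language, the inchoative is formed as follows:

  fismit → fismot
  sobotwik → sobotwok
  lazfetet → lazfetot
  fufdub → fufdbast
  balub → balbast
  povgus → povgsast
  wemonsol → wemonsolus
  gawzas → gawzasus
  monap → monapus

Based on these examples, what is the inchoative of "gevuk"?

gevkast

povgus and gawzas both end in -s yet inflect differently (povgsast, gawzasus), so the final letter is not what conditions the rule; the last vowel is.
"gevuk" has last vowel 'u'. The stems whose last vowel is 'u' (fufdub → fufdbast, balub → balbast, povgus → povgsast) delete the last vowel and add -ast.
So gevuk → gevkast.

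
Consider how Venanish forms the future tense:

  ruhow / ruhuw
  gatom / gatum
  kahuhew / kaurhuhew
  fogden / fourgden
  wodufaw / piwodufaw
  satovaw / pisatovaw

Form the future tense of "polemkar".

ruhow and kahuhew both end in -w yet inflect differently (ruhuw, kaurhuhew), so the final letter is not what conditions the rule; the last vowel is.
"polemkar" has last vowel 'a'. The stems whose last vowel is 'a' (wodufaw → piwodufaw, satovaw → pisatovaw) add the prefix pi-.
The other patterns: stems whose last vowel is 'o' change the last vowel to 'u'; stems whose last vowel is 'e' insert -ur- after the first vowel.
So polemkar → pipolemkar.

pipolemkar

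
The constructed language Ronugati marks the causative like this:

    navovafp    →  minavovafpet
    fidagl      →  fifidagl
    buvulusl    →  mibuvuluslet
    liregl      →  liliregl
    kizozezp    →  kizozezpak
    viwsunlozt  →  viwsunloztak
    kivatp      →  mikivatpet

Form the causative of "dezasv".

liregl and buvulusl both end in -l yet inflect differently (liliregl, mibuvuluslet), so the final letter is not what conditions the rule; the second-to-last letter is.
"dezasv" has second-to-last letter 's'. The one such stem in the data (buvulusl → mibuvuluslet) adds mi- … -et around the stem, so the same rule applies.
So dezasv → midezasvet.

midezasvet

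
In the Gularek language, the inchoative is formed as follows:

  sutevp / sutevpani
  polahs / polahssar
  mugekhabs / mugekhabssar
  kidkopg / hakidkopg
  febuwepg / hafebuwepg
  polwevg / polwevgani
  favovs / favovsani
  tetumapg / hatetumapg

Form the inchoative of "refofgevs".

refofgevsani

tetumapg and polwevg both end in -g yet inflect differently (hatetumapg, polwevgani), so the final letter is not what conditions the rule; the second-to-last letter is.
"refofgevs" has second-to-last letter 'v'. The stems whose second-to-last letter is 'v' (polwevg → polwevgani, sutevp → sutevpani, favovs → favovsani) add -ani.
The other patterns: stems whose second-to-last letter is 'p' add the prefix ha-; stems whose second-to-last letter is 'b' or 'h' double the final consonant and add -ar.
So refofgevs → refofgevsani.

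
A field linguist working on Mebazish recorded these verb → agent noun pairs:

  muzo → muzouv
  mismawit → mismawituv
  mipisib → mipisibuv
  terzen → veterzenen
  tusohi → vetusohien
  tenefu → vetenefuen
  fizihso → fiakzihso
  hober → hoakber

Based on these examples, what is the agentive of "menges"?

"menges" begins with m-. The stems beginning with m- (muzo → muzouv, mismawit → mismawituv, mipisib → mipisibuv) add -uv.
So menges → mengesuv.

mengesuv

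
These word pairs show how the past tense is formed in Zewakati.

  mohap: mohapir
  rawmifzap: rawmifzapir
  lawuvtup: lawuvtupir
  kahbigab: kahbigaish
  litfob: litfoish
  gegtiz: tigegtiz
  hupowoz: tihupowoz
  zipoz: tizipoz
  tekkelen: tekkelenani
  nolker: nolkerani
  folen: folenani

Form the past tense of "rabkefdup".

rabkefdupir

"rabkefdup" ends in -p. The stems ending in -p (mohap → mohapir, rawmifzap → rawmifzapir, lawuvtup → lawuvtupir) add -ir.
The other patterns: stems ending in -b drop the final letter and add -ish; stems ending in -z add the prefix ti-; stems ending in -n or -r add -ani.
So rabkefdup → rabkefdupir.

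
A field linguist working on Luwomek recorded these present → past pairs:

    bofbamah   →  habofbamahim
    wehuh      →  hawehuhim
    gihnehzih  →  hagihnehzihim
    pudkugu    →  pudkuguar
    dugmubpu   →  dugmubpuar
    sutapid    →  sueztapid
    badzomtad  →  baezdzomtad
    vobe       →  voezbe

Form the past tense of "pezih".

wehuh and pudkugu both have last vowel 'u' yet inflect differently (hawehuhim, pudkuguar), so the last vowel is not what conditions the rule; the final letter is.
"pezih" ends in -h. The stems ending in -h (bofbamah → habofbamahim, wehuh → hawehuhim, gihnehzih → hagihnehzihim) add ha- … -im around the stem.
The other patterns: stems ending in -u add -ar; stems ending in -d or -e insert -ez- after the first vowel.
So pezih → hapezihim.

hapezihim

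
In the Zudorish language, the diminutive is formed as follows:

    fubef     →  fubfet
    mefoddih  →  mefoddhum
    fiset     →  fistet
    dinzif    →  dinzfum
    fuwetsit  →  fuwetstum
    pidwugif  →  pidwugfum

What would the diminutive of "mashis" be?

fuwetsit and fiset both end in -t yet inflect differently (fuwetstum, fistet), so the final letter is not what conditions the rule; the last vowel is.
"mashis" has last vowel 'i'. The stems whose last vowel is 'i' (dinzif → dinzfum, pidwugif → pidwugfum, fuwetsit → fuwetstum) delete the last vowel and add -um.
So mashis → mashsum.

mashsum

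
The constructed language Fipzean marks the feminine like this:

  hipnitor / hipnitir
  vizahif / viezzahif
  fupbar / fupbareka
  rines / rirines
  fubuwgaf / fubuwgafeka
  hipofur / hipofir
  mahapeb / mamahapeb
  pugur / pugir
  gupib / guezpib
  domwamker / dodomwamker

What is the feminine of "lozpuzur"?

lozpuzir

vizahif and fubuwgaf both end in -f yet inflect differently (viezzahif, fubuwgafeka), so the final letter is not what conditions the rule; the last vowel is.
"lozpuzur" has last vowel 'u'. The stems whose last vowel is 'u' (hipofur → hipofir, pugur → pugir) change the last vowel to 'i'.
The other patterns: stems whose last vowel is 'i' insert -ez- after the first vowel; stems whose last vowel is 'a' add -eka; stems whose last vowel is 'e' repeat the first consonant+vowel as a prefix.
So lozpuzur → lozpuzir.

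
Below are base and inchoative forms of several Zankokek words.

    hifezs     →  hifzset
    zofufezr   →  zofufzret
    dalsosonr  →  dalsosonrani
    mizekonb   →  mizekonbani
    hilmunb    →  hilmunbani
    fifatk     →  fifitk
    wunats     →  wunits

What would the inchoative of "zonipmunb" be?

zonipmunbani

zofufezr and dalsosonr both end in -r yet inflect differently (zofufzret, dalsosonrani), so the final letter is not what conditions the rule; the second-to-last letter is.
"zonipmunb" has second-to-last letter 'n'. The stems whose second-to-last letter is 'n' (dalsosonr → dalsosonrani, mizekonb → mizekonbani, hilmunb → hilmunbani) add -ani.
So zonipmunb → zonipmunbani.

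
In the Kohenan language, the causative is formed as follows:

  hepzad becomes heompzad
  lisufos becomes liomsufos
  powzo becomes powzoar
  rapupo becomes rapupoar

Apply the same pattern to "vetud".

veomtud

"vetud" ends in a consonant. The stems ending in a consonant (hepzad → heompzad, lisufos → liomsufos) insert -om- after the first vowel.
So vetud → veomtud.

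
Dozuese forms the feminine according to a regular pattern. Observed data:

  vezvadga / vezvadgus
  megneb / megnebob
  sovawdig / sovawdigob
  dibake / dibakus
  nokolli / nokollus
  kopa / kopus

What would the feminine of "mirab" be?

mirabob

"mirab" ends in a consonant. The stems ending in a consonant (megneb → megnebob, sovawdig → sovawdigob) add -ob.
The other pattern: stems ending in a vowel drop the final letter and add -us.
So mirab → mirabob.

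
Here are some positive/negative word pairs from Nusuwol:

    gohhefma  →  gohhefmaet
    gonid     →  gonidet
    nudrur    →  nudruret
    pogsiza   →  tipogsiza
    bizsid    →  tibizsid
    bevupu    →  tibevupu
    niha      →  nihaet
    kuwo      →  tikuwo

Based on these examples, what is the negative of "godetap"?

gonid and bizsid both end in -d yet inflect differently (gonidet, tibizsid), so the final letter is not what conditions the rule; the first letter is.
"godetap" begins with g-. The stems beginning with g- (gonid → gonidet, gohhefma → gohhefmaet) add -et.
The other pattern: stems beginning with b-, k- or p- add the prefix ti-.
So godetap → godetapet.

godetapet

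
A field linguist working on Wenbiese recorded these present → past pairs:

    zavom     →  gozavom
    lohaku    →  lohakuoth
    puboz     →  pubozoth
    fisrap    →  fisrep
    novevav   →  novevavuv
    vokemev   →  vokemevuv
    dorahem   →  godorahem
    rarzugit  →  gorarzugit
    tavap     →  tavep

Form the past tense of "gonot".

gogonot

"gonot" ends in -t. The one such stem in the data (rarzugit → gorarzugit) adds the prefix go-, so the same rule applies.
So gonot → gogonot.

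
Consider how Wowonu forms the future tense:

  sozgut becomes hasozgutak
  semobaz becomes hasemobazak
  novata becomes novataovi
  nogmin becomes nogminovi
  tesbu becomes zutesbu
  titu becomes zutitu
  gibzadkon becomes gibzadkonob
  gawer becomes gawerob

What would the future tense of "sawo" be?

nogmin and gibzadkon both end in -n yet inflect differently (nogminovi, gibzadkonob), so the final letter is not what conditions the rule; the first letter is.
"sawo" begins with s-. The stems beginning with s- (sozgut → hasozgutak, semobaz → hasemobazak) add ha- … -ak around the stem.
So sawo → hasawoak.

hasawoak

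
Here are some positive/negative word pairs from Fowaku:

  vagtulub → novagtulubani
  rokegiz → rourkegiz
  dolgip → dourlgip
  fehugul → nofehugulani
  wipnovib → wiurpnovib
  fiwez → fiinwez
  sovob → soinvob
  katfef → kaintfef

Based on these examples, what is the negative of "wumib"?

wuurmib

wipnovib and vagtulub both end in -b yet inflect differently (wiurpnovib, novagtulubani), so the final letter is not what conditions the rule; the last vowel is.
"wumib" has last vowel 'i'. The stems whose last vowel is 'i' (dolgip → dourlgip, wipnovib → wiurpnovib, rokegiz → rourkegiz) insert -ur- after the first vowel.
So wumib → wuurmib.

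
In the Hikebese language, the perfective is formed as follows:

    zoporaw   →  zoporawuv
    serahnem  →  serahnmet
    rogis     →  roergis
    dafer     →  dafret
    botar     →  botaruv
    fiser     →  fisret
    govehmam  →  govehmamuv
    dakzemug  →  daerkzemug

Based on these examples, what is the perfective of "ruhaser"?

fiser and botar both end in -r yet inflect differently (fisret, botaruv), so the final letter is not what conditions the rule; the last vowel is.
"ruhaser" has last vowel 'e'. The stems whose last vowel is 'e' (fiser → fisret, dafer → dafret, serahnem → serahnmet) delete the last vowel and add -et.
So ruhaser → ruhasret.

ruhasret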